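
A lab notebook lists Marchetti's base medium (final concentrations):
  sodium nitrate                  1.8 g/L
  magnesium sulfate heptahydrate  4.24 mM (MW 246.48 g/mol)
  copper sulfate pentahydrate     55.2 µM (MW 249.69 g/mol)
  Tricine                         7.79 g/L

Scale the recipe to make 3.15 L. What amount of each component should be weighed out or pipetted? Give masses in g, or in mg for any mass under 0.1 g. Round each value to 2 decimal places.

sodium nitrate 5.67 g; magnesium sulfate heptahydrate 3.29 g; copper sulfate pentahydrate 43.42 mg; Tricine 24.54 g

Scale factor relative to 1 L: 3.15.
sodium nitrate: 1.8 g/L × 3.15 L = 5.67 g
magnesium sulfate heptahydrate: 4.24 mmol/L × 246.48 g/mol × 3.15 L ÷ 1000 = 3.29 g
copper sulfate pentahydrate: 55.2 µmol/L × 249.69 g/mol × 3.15 L ÷ 1000 = 43.42 mg
Tricine: 7.79 g/L × 3.15 L = 24.54 g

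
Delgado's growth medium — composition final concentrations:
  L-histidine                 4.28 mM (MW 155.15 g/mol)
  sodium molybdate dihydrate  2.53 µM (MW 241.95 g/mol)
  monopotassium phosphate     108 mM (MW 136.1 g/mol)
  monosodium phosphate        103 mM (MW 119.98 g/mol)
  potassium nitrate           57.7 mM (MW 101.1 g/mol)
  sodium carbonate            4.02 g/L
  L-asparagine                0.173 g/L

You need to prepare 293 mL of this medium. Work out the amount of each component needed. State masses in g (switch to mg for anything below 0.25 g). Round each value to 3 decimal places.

Scale factor relative to 1 L: 0.293.
L-histidine: 4.28 mmol/L × 155.15 mg/mmol × 0.293 L = 194.564 mg
sodium molybdate dihydrate: 2.53 µmol/L × 241.95 g/mol × 0.293 L ÷ 1000 = 0.179 mg
monopotassium phosphate: 108 mmol/L × 136.1 g/mol × 0.293 L ÷ 1000 = 4.307 g
monosodium phosphate: 103 mmol/L × 119.98 g/mol × 0.293 L ÷ 1000 = 3.621 g
potassium nitrate: 57.7 mmol/L × 101.1 g/mol × 0.293 L ÷ 1000 = 1.709 g
sodium carbonate: 4.02 g/L × 0.293 L = 1.178 g
L-asparagine: 0.173 g/L × 0.293 L = 0.050689 g = 50.689 mg

L-histidine 194.564 mg; sodium molybdate dihydrate 0.179 mg; monopotassium phosphate 4.307 g; monosodium phosphate 3.621 g; potassium nitrate 1.709 g; sodium carbonate 1.178 g; L-asparagine 50.689 mg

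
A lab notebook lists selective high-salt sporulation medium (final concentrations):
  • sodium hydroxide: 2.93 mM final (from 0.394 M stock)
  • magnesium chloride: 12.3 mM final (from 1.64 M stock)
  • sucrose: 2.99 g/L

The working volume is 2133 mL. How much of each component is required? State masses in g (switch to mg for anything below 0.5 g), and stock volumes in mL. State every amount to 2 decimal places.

Scale factor relative to 1 L: 2.133.
sodium hydroxide: V = C2·V2/C1 = 2.93 mM × 2133 mL ÷ 394 mM = 15.86 mL
magnesium chloride: V = C2·V2/C1 = 12.3 mM × 2133 mL ÷ 1640 mM = 16.00 mL
sucrose: 2.99 g/L × 2.133 L = 6.38 g

sodium hydroxide 15.86 mL; magnesium chloride 16.00 mL; sucrose 6.38 g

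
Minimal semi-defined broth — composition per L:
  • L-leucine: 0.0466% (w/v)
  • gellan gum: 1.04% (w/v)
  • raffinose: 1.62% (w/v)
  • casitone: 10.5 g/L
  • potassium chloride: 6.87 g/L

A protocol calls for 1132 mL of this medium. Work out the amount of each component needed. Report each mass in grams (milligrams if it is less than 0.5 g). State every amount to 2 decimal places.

L-leucine 0.53 g; gellan gum 11.77 g; raffinose 18.34 g; casitone 11.89 g; potassium chloride 7.78 g

Working volume: 1132 mL = 1.132 L.
L-leucine: 0.0466 g per 100 mL × 1132 mL ÷ 100 = 0.53 g
gellan gum: 1.04% w/v = 10.4 g/L → 10.4 × 1.132 L = 11.77 g
raffinose: 1.62% w/v = 16.2 g/L → 16.2 × 1.132 L = 18.34 g
casitone: 10.5 g/L × 1.132 L = 11.89 g
potassium chloride: 6.87 g/L × 1.132 L = 7.78 g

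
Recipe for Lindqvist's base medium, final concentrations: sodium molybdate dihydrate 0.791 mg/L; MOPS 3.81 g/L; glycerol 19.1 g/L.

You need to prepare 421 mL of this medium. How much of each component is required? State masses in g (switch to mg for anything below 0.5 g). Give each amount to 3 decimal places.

sodium molybdate dihydrate 0.333 mg; MOPS 1.604 g; glycerol 8.041 g

Scale factor relative to 1 L: 0.421.
sodium molybdate dihydrate: 0.791 mg/L × 0.421 L = 0.333 mg
MOPS: 3.81 g/L × 0.421 L = 1.604 g
glycerol: 19.1 g/L × 0.421 L = 8.041 g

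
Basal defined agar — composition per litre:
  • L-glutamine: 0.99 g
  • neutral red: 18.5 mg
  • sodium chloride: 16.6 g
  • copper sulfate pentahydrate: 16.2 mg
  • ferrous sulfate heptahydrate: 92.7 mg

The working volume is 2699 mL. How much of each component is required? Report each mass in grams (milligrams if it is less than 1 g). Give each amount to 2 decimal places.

L-glutamine 2.67 g; neutral red 49.93 mg; sodium chloride 44.80 g; copper sulfate pentahydrate 43.72 mg; ferrous sulfate heptahydrate 250.20 mg

Ratio of target to recipe volume: 2699 / 1000 = 2.699.
L-glutamine: 0.99 g × (2699 mL / 1000 mL) = 2.67 g
neutral red: 18.5 mg × (2699 mL / 1000 mL) = 49.93 mg
sodium chloride: 16.6 g × (2699 mL / 1000 mL) = 44.80 g
copper sulfate pentahydrate: 16.2 mg × (2699 mL / 1000 mL) = 43.72 mg
ferrous sulfate heptahydrate: 92.7 mg × (2699 mL / 1000 mL) = 250.20 mg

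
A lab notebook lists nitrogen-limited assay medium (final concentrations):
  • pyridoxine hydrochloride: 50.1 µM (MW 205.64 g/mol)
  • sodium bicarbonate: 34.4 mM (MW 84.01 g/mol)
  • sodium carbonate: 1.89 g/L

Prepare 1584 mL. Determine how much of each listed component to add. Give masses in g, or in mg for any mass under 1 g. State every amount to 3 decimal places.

Working volume: 1584 mL = 1.584 L.
pyridoxine hydrochloride: 50.1 µmol/L × 205.64 g/mol × 1.584 L ÷ 1000 = 16.319 mg
sodium bicarbonate: 34.4 mmol/L × 84.01 g/mol × 1.584 L ÷ 1000 = 4.578 g
sodium carbonate: 1.89 g/L × 1.584 L = 2.994 g

pyridoxine hydrochloride 16.319 mg; sodium bicarbonate 4.578 g; sodium carbonate 2.994 g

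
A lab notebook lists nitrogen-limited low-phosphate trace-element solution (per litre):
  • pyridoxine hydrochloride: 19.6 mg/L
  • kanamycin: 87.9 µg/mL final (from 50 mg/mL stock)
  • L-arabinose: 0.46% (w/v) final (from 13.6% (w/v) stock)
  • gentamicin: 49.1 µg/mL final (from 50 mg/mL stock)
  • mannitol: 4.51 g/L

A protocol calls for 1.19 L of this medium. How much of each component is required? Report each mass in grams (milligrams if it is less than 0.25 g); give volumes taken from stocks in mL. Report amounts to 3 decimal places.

pyridoxine hydrochloride 23.324 mg; kanamycin 2.092 mL; L-arabinose 40.250 mL; gentamicin 1.169 mL; mannitol 5.367 g

Working volume: 1.19 L.
pyridoxine hydrochloride: 19.6 mg/L × 1.19 L = 23.324 mg
kanamycin: C1V1 = C2V2 → 87.9 µg/mL × 1190 mL ÷ 50000 µg/mL = 2.092 mL
L-arabinose: V = C2·V2/C1 = 0.46% ÷ 13.6% × 1190 mL = 40.250 mL
gentamicin: C1V1 = C2V2 → 49.1 µg/mL × 1190 mL ÷ 50000 µg/mL = 1.169 mL
mannitol: 4.51 g/L × 1.19 L = 5.367 g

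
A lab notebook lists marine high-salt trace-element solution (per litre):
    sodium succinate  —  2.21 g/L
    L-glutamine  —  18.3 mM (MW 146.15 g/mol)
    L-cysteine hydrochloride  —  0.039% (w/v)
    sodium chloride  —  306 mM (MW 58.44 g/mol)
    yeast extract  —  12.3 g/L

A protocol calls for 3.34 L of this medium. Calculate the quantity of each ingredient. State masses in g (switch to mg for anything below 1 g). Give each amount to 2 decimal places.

Working volume: 3.34 L.
sodium succinate: 2.21 g/L × 3.34 L = 7.38 g
L-glutamine: 18.3 mmol/L × 146.15 g/mol × 3.34 L ÷ 1000 = 8.93 g
L-cysteine hydrochloride: 0.039% w/v = 0.39 g/L → 0.39 × 3.34 L = 1.30 g
sodium chloride: 306 mmol/L × 58.44 g/mol × 3.34 L ÷ 1000 = 59.73 g
yeast extract: 12.3 g/L × 3.34 L = 41.08 g

sodium succinate 7.38 g; L-glutamine 8.93 g; L-cysteine hydrochloride 1.30 g; sodium chloride 59.73 g; yeast extract 41.08 g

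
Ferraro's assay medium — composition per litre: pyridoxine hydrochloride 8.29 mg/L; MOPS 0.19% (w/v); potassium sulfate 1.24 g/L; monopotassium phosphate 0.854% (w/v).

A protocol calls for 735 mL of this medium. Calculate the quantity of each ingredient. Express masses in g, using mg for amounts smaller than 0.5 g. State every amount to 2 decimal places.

Working volume: 735 mL = 0.735 L.
pyridoxine hydrochloride: 8.29 mg/L × 0.735 L = 6.09 mg
MOPS: 0.19 g per 100 mL × 735 mL ÷ 100 = 1.40 g
potassium sulfate: 1.24 g/L × 0.735 L = 0.91 g
monopotassium phosphate: 0.854 g per 100 mL × 735 mL ÷ 100 = 6.28 g

pyridoxine hydrochloride 6.09 mg; MOPS 1.40 g; potassium sulfate 0.91 g; monopotassium phosphate 6.28 g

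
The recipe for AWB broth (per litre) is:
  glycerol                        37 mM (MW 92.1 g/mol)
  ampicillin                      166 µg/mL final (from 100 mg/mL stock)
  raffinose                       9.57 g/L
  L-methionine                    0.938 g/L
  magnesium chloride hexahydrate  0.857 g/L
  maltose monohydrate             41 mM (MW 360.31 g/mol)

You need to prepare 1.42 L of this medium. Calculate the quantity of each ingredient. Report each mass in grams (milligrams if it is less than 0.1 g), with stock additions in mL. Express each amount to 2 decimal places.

Working volume: 1.42 L.
glycerol: 37 mmol/L × 92.1 g/mol × 1.42 L ÷ 1000 = 4.84 g
ampicillin: V = C2·V2/C1 = 166 µg/mL × 1420 mL ÷ 100000 µg/mL = 2.36 mL
raffinose: 9.57 g/L × 1.42 L = 13.59 g
L-methionine: 0.938 g/L × 1.42 L = 1.33 g
magnesium chloride hexahydrate: 0.857 g/L × 1.42 L = 1.22 g
maltose monohydrate: 41 mmol/L × 360.31 g/mol × 1.42 L ÷ 1000 = 20.98 g

glycerol 4.84 g; ampicillin 2.36 mL; raffinose 13.59 g; L-methionine 1.33 g; magnesium chloride hexahydrate 1.22 g; maltose monohydrate 20.98 g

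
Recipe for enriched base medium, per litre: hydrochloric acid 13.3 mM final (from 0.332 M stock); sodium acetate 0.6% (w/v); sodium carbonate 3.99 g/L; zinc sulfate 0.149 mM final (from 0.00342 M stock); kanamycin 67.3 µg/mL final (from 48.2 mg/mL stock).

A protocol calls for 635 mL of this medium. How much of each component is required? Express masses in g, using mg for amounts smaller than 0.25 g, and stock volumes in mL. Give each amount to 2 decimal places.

hydrochloric acid 25.44 mL; sodium acetate 3.81 g; sodium carbonate 2.53 g; zinc sulfate 27.67 mL; kanamycin 0.89 mL

Working volume: 635 mL = 0.635 L.
hydrochloric acid: V = C2·V2/C1 = 13.3 mM × 635 mL ÷ 332 mM = 25.44 mL
sodium acetate: 0.6 g per 100 mL × 635 mL ÷ 100 = 3.81 g
sodium carbonate: 3.99 g/L × 0.635 L = 2.53 g
zinc sulfate: dilute stock: 0.149 mM × 635 mL ÷ 3.42 mM = 27.67 mL
kanamycin: dilute stock: 67.3 µg/mL × 635 mL ÷ 48200 µg/mL = 0.89 mL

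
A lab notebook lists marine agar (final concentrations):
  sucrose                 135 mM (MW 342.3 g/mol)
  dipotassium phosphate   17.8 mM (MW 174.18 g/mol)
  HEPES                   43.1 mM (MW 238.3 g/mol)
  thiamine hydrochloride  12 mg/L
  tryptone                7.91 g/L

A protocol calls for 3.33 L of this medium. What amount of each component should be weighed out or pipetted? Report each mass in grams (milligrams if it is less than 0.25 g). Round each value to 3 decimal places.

sucrose 153.881 g; dipotassium phosphate 10.324 g; HEPES 34.202 g; thiamine hydrochloride 39.960 mg; tryptone 26.340 g

Scale factor relative to 1 L: 3.33.
sucrose: 135 mmol/L × 342.3 g/mol × 3.33 L ÷ 1000 = 153.881 g
dipotassium phosphate: 17.8 mmol/L × 174.18 g/mol × 3.33 L ÷ 1000 = 10.324 g
HEPES: 43.1 mmol/L × 238.3 g/mol × 3.33 L ÷ 1000 = 34.202 g
thiamine hydrochloride: 12 mg/L × 3.33 L = 39.960 mg
tryptone: 7.91 g/L × 3.33 L = 26.340 g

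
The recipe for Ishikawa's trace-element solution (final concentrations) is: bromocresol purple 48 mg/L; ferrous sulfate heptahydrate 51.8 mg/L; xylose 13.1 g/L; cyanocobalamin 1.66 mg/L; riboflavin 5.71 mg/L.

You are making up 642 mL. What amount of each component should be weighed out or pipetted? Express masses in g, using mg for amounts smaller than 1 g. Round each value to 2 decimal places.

bromocresol purple 30.82 mg; ferrous sulfate heptahydrate 33.26 mg; xylose 8.41 g; cyanocobalamin 1.07 mg; riboflavin 3.67 mg

Scale factor relative to 1 L: 0.642.
bromocresol purple: 48 mg/L × 0.642 L = 30.82 mg
ferrous sulfate heptahydrate: 51.8 mg/L × 0.642 L = 33.26 mg
xylose: 13.1 g/L × 0.642 L = 8.41 g
cyanocobalamin: 1.66 mg/L × 0.642 L = 1.07 mg
riboflavin: 5.71 mg/L × 0.642 L = 3.67 mg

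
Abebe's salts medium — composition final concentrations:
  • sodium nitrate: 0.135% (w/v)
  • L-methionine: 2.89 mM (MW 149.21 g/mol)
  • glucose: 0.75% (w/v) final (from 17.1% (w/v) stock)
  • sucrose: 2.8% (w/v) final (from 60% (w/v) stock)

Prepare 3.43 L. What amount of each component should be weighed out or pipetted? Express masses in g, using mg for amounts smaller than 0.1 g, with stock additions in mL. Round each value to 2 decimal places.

sodium nitrate 4.63 g; L-methionine 1.48 g; glucose 150.44 mL; sucrose 160.07 mL

Working volume: 3.43 L.
sodium nitrate: 0.135 g per 100 mL × 3430 mL ÷ 100 = 4.63 g
L-methionine: 2.89 mmol/L × 149.21 g/mol × 3.43 L ÷ 1000 = 1.48 g
glucose: V = C2·V2/C1 = 0.75% ÷ 17.1% × 3430 mL = 150.44 mL
sucrose: V = C2·V2/C1 = 2.8% ÷ 60% × 3430 mL = 160.07 mL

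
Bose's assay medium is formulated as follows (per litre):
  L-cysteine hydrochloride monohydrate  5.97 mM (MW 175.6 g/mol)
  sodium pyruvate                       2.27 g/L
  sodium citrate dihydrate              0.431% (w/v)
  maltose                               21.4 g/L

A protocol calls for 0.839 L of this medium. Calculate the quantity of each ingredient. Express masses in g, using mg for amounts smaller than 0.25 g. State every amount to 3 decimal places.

Working volume: 0.839 L.
L-cysteine hydrochloride monohydrate: 5.97 mmol/L × 175.6 g/mol × 0.839 L ÷ 1000 = 0.880 g
sodium pyruvate: 2.27 g/L × 0.839 L = 1.905 g
sodium citrate dihydrate: 0.431% w/v = 4.31 g/L → 4.31 × 0.839 L = 3.616 g
maltose: 21.4 g/L × 0.839 L = 17.955 g

L-cysteine hydrochloride monohydrate 0.880 g; sodium pyruvate 1.905 g; sodium citrate dihydrate 3.616 g; maltose 17.955 g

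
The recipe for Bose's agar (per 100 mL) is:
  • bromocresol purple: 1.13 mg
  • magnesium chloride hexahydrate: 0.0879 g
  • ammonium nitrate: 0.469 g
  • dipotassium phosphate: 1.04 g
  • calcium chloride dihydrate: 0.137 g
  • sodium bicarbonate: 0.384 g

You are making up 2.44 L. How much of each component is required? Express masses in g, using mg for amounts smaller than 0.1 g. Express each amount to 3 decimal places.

bromocresol purple 27.572 mg; magnesium chloride hexahydrate 2.145 g; ammonium nitrate 11.444 g; dipotassium phosphate 25.376 g; calcium chloride dihydrate 3.343 g; sodium bicarbonate 9.370 g

Scale factor = 2440 mL / 100 mL = 24.4.
bromocresol purple: 1.13 mg × (2440 mL / 100 mL) = 27.572 mg
magnesium chloride hexahydrate: 0.0879 g × (2440 mL / 100 mL) = 2.145 g
ammonium nitrate: 0.469 g × (2440 mL / 100 mL) = 11.444 g
dipotassium phosphate: 1.04 g × (2440 mL / 100 mL) = 25.376 g
calcium chloride dihydrate: 0.137 g × (2440 mL / 100 mL) = 3.343 g
sodium bicarbonate: 0.384 g × (2440 mL / 100 mL) = 9.370 g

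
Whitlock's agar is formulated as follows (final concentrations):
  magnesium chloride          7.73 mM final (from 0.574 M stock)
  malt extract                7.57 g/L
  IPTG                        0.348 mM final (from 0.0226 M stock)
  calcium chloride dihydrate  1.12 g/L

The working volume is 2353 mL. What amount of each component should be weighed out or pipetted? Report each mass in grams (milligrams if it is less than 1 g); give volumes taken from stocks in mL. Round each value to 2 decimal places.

Target volume = 2353 mL = 2.353 L.
magnesium chloride: V = C2·V2/C1 = 7.73 mM × 2353 mL ÷ 574 mM = 31.69 mL
malt extract: 7.57 g/L × 2.353 L = 17.81 g
IPTG: V = C2·V2/C1 = 0.348 mM × 2353 mL ÷ 22.6 mM = 36.23 mL
calcium chloride dihydrate: 1.12 g/L × 2.353 L = 2.64 g

magnesium chloride 31.69 mL; malt extract 17.81 g; IPTG 36.23 mL; calcium chloride dihydrate 2.64 g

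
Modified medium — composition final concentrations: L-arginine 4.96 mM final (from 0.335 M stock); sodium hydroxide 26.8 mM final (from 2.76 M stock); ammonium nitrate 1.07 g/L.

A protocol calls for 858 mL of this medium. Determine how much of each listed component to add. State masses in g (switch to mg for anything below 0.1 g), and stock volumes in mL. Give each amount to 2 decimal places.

L-arginine 12.70 mL; sodium hydroxide 8.33 mL; ammonium nitrate 0.92 g

Target volume = 858 mL = 0.858 L.
L-arginine: V = C2·V2/C1 = 4.96 mM × 858 mL ÷ 335 mM = 12.70 mL
sodium hydroxide: V = C2·V2/C1 = 26.8 mM × 858 mL ÷ 2760 mM = 8.33 mL
ammonium nitrate: 1.07 g/L × 0.858 L = 0.92 g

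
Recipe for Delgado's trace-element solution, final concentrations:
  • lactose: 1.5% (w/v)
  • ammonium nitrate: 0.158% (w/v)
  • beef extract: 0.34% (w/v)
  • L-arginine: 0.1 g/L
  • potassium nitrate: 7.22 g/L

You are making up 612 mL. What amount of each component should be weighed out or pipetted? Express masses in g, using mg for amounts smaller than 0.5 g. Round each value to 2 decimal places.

lactose 9.18 g; ammonium nitrate 0.97 g; beef extract 2.08 g; L-arginine 61.20 mg; potassium nitrate 4.42 g

Scale factor relative to 1 L: 0.612.
lactose: 1.5 g per 100 mL × 612 mL ÷ 100 = 9.18 g
ammonium nitrate: 0.158 g per 100 mL × 612 mL ÷ 100 = 0.97 g
beef extract: 0.34 g per 100 mL × 612 mL ÷ 100 = 2.08 g
L-arginine: 0.1 g/L × 0.612 L = 0.0612 g = 61.20 mg
potassium nitrate: 7.22 g/L × 0.612 L = 4.42 g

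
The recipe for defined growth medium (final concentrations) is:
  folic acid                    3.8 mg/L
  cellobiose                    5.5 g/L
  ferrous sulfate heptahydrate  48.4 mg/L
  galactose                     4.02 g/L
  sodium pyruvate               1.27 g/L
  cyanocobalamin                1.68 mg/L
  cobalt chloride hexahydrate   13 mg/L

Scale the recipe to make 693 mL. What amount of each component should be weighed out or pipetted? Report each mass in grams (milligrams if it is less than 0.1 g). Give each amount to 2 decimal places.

folic acid 2.63 mg; cellobiose 3.81 g; ferrous sulfate heptahydrate 33.54 mg; galactose 2.79 g; sodium pyruvate 0.88 g; cyanocobalamin 1.16 mg; cobalt chloride hexahydrate 9.01 mg

Scale factor relative to 1 L: 0.693.
folic acid: 3.8 mg/L × 0.693 L = 2.63 mg
cellobiose: 5.5 g/L × 0.693 L = 3.81 g
ferrous sulfate heptahydrate: 48.4 mg/L × 0.693 L = 33.54 mg
galactose: 4.02 g/L × 0.693 L = 2.79 g
sodium pyruvate: 1.27 g/L × 0.693 L = 0.88 g
cyanocobalamin: 1.68 mg/L × 0.693 L = 1.16 mg
cobalt chloride hexahydrate: 13 mg/L × 0.693 L = 9.01 mg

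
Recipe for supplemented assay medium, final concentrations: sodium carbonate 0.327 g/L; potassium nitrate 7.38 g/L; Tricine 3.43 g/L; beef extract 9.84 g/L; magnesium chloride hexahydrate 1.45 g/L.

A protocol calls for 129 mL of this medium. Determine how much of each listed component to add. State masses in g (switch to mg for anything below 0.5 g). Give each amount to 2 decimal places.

sodium carbonate 42.18 mg; potassium nitrate 0.95 g; Tricine 442.47 mg; beef extract 1.27 g; magnesium chloride hexahydrate 187.05 mg

Target volume = 129 mL = 0.129 L.
sodium carbonate: 0.327 g/L × 0.129 L = 0.042183 g = 42.18 mg
potassium nitrate: 7.38 g/L × 0.129 L = 0.95 g
Tricine: 3.43 g/L × 0.129 L = 0.44247 g = 442.47 mg
beef extract: 9.84 g/L × 0.129 L = 1.27 g
magnesium chloride hexahydrate: 1.45 g/L × 0.129 L = 0.18705 g = 187.05 mg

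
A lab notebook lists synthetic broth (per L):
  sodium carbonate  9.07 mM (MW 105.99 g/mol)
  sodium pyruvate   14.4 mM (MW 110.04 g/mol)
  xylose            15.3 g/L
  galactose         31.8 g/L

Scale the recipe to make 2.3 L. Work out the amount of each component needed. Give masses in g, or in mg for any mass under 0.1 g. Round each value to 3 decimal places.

Scale factor relative to 1 L: 2.3.
sodium carbonate: 9.07 mmol/L × 105.99 g/mol × 2.3 L ÷ 1000 = 2.211 g
sodium pyruvate: 14.4 mmol/L × 110.04 g/mol × 2.3 L ÷ 1000 = 3.645 g
xylose: 15.3 g/L × 2.3 L = 35.190 g
galactose: 31.8 g/L × 2.3 L = 73.140 g

sodium carbonate 2.211 g; sodium pyruvate 3.645 g; xylose 35.190 g; galactose 73.140 g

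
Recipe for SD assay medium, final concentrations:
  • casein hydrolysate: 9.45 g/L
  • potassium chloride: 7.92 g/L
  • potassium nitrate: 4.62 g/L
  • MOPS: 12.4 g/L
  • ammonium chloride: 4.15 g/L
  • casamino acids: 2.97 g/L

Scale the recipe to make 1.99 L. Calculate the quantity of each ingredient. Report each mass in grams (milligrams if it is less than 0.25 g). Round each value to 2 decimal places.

Scale factor relative to 1 L: 1.99.
casein hydrolysate: 9.45 g/L × 1.99 L = 18.81 g
potassium chloride: 7.92 g/L × 1.99 L = 15.76 g
potassium nitrate: 4.62 g/L × 1.99 L = 9.19 g
MOPS: 12.4 g/L × 1.99 L = 24.68 g
ammonium chloride: 4.15 g/L × 1.99 L = 8.26 g
casamino acids: 2.97 g/L × 1.99 L = 5.91 g

casein hydrolysate 18.81 g; potassium chloride 15.76 g; potassium nitrate 9.19 g; MOPS 24.68 g; ammonium chloride 8.26 g; casamino acids 5.91 g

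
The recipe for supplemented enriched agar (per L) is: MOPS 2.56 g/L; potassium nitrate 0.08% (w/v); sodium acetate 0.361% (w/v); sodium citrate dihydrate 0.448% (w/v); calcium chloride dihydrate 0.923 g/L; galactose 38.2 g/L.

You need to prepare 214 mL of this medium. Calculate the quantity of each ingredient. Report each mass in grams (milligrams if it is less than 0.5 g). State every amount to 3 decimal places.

MOPS 0.548 g; potassium nitrate 171.200 mg; sodium acetate 0.773 g; sodium citrate dihydrate 0.959 g; calcium chloride dihydrate 197.522 mg; galactose 8.175 g

Working volume: 214 mL = 0.214 L.
MOPS: 2.56 g/L × 0.214 L = 0.548 g
potassium nitrate: 0.08 g per 100 mL × 214 mL ÷ 100 = 0.1712 g = 171.200 mg
sodium acetate: 0.361% w/v = 3.61 g/L → 3.61 × 0.214 L = 0.773 g
sodium citrate dihydrate: 0.448 g per 100 mL × 214 mL ÷ 100 = 0.959 g
calcium chloride dihydrate: 0.923 g/L × 0.214 L = 0.197522 g = 197.522 mg
galactose: 38.2 g/L × 0.214 L = 8.175 g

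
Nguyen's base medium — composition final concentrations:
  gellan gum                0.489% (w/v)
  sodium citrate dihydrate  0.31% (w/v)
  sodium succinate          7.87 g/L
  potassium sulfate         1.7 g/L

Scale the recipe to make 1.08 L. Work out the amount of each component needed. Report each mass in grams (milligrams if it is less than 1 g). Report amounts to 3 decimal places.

gellan gum 5.281 g; sodium citrate dihydrate 3.348 g; sodium succinate 8.500 g; potassium sulfate 1.836 g

Scale factor relative to 1 L: 1.08.
gellan gum: 0.489% w/v = 4.89 g/L → 4.89 × 1.08 L = 5.281 g
sodium citrate dihydrate: 0.31% w/v = 3.1 g/L → 3.1 × 1.08 L = 3.348 g
sodium succinate: 7.87 g/L × 1.08 L = 8.500 g
potassium sulfate: 1.7 g/L × 1.08 L = 1.836 g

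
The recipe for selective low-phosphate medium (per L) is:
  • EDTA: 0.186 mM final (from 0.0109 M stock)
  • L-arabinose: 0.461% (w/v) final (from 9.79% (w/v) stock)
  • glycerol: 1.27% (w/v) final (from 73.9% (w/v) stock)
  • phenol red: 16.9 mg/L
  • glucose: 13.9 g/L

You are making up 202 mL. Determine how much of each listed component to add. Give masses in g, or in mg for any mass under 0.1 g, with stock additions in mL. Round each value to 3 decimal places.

Working volume: 202 mL = 0.202 L.
EDTA: dilute stock: 0.186 mM × 202 mL ÷ 10.9 mM = 3.447 mL
L-arabinose: C1V1 = C2V2 → 0.461% ÷ 9.79% × 202 mL = 9.512 mL
glycerol: C1V1 = C2V2 → 1.27% ÷ 73.9% × 202 mL = 3.471 mL
phenol red: 16.9 mg/L × 0.202 L = 3.414 mg
glucose: 13.9 g/L × 0.202 L = 2.808 g

EDTA 3.447 mL; L-arabinose 9.512 mL; glycerol 3.471 mL; phenol red 3.414 mg; glucose 2.808 g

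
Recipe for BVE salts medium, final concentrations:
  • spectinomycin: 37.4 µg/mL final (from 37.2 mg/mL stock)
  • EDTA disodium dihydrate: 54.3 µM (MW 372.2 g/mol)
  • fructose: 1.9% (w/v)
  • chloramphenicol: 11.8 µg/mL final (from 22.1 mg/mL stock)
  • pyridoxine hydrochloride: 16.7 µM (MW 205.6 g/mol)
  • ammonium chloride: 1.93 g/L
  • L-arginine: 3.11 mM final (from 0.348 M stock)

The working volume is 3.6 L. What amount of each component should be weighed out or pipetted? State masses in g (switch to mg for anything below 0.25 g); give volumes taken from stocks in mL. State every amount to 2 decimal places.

spectinomycin 3.62 mL; EDTA disodium dihydrate 72.76 mg; fructose 68.40 g; chloramphenicol 1.92 mL; pyridoxine hydrochloride 12.36 mg; ammonium chloride 6.95 g; L-arginine 32.17 mL

Working volume: 3.6 L.
spectinomycin: dilute stock: 37.4 µg/mL × 3600 mL ÷ 37200 µg/mL = 3.62 mL
EDTA disodium dihydrate: 54.3 µmol/L × 372.2 g/mol × 3.6 L ÷ 1000 = 72.76 mg
fructose: 1.9 g per 100 mL × 3600 mL ÷ 100 = 68.40 g
chloramphenicol: dilute stock: 11.8 µg/mL × 3600 mL ÷ 22100 µg/mL = 1.92 mL
pyridoxine hydrochloride: 16.7 µmol/L × 205.6 g/mol × 3.6 L ÷ 1000 = 12.36 mg
ammonium chloride: 1.93 g/L × 3.6 L = 6.95 g
L-arginine: V = C2·V2/C1 = 3.11 mM × 3600 mL ÷ 348 mM = 32.17 mL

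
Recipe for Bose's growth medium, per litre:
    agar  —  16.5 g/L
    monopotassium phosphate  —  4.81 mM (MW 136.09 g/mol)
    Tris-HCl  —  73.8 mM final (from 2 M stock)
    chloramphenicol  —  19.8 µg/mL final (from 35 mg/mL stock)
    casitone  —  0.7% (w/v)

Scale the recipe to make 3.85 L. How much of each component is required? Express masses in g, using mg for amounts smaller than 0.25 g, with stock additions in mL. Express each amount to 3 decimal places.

agar 63.525 g; monopotassium phosphate 2.520 g; Tris-HCl 142.065 mL; chloramphenicol 2.178 mL; casitone 26.950 g

Scale factor relative to 1 L: 3.85.
agar: 16.5 g/L × 3.85 L = 63.525 g
monopotassium phosphate: 4.81 mmol/L × 136.09 g/mol × 3.85 L ÷ 1000 = 2.520 g
Tris-HCl: V = C2·V2/C1 = 73.8 mM × 3850 mL ÷ 2000 mM = 142.065 mL
chloramphenicol: C1V1 = C2V2 → 19.8 µg/mL × 3850 mL ÷ 35000 µg/mL = 2.178 mL
casitone: 0.7% w/v = 7 g/L → 7 × 3.85 L = 26.950 g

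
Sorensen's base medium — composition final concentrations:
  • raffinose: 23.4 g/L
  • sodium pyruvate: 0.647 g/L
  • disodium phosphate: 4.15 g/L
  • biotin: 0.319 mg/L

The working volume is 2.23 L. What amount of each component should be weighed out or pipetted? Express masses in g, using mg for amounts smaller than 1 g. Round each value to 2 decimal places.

Scale factor relative to 1 L: 2.23.
raffinose: 23.4 g/L × 2.23 L = 52.18 g
sodium pyruvate: 0.647 g/L × 2.23 L = 1.44 g
disodium phosphate: 4.15 g/L × 2.23 L = 9.25 g
biotin: 0.319 mg/L × 2.23 L = 0.71 mg

raffinose 52.18 g; sodium pyruvate 1.44 g; disodium phosphate 9.25 g; biotin 0.71 mg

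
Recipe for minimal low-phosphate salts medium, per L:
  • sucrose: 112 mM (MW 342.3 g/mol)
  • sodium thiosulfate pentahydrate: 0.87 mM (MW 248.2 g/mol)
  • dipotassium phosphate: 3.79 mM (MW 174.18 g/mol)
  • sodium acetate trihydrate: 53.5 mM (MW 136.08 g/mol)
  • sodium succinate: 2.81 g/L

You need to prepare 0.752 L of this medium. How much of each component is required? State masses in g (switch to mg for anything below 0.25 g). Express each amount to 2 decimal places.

Working volume: 0.752 L.
sucrose: 112 mmol/L × 342.3 g/mol × 0.752 L ÷ 1000 = 28.83 g
sodium thiosulfate pentahydrate: 0.87 mmol/L × 248.2 mg/mmol × 0.752 L = 162.38 mg
dipotassium phosphate: 3.79 mmol/L × 174.18 g/mol × 0.752 L ÷ 1000 = 0.50 g
sodium acetate trihydrate: 53.5 mmol/L × 136.08 g/mol × 0.752 L ÷ 1000 = 5.47 g
sodium succinate: 2.81 g/L × 0.752 L = 2.11 g

sucrose 28.83 g; sodium thiosulfate pentahydrate 162.38 mg; dipotassium phosphate 0.50 g; sodium acetate trihydrate 5.47 g; sodium succinate 2.11 g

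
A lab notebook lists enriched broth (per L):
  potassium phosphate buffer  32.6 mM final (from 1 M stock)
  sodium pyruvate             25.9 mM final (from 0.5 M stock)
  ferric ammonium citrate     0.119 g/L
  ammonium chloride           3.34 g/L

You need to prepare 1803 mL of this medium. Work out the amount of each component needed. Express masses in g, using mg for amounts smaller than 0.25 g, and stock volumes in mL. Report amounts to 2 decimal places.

Scale factor relative to 1 L: 1.803.
potassium phosphate buffer: V = C2·V2/C1 = 32.6 mM × 1803 mL ÷ 1000 mM = 58.78 mL
sodium pyruvate: dilute stock: 25.9 mM × 1803 mL ÷ 500 mM = 93.40 mL
ferric ammonium citrate: 0.119 g/L × 1.803 L = 0.214557 g = 214.56 mg
ammonium chloride: 3.34 g/L × 1.803 L = 6.02 g

potassium phosphate buffer 58.78 mL; sodium pyruvate 93.40 mL; ferric ammonium citrate 214.56 mg; ammonium chloride 6.02 g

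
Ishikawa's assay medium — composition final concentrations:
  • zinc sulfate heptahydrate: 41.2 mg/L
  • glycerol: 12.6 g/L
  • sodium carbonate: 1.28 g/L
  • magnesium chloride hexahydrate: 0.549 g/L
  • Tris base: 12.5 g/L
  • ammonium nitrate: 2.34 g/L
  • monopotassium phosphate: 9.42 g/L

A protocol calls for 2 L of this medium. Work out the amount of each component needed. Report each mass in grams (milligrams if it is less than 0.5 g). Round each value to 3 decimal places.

Working volume: 2 L.
zinc sulfate heptahydrate: 41.2 mg/L × 2 L = 82.400 mg
glycerol: 12.6 g/L × 2 L = 25.200 g
sodium carbonate: 1.28 g/L × 2 L = 2.560 g
magnesium chloride hexahydrate: 0.549 g/L × 2 L = 1.098 g
Tris base: 12.5 g/L × 2 L = 25.000 g
ammonium nitrate: 2.34 g/L × 2 L = 4.680 g
monopotassium phosphate: 9.42 g/L × 2 L = 18.840 g

zinc sulfate heptahydrate 82.400 mg; glycerol 25.200 g; sodium carbonate 2.560 g; magnesium chloride hexahydrate 1.098 g; Tris base 25.000 g; ammonium nitrate 4.680 g; monopotassium phosphate 18.840 g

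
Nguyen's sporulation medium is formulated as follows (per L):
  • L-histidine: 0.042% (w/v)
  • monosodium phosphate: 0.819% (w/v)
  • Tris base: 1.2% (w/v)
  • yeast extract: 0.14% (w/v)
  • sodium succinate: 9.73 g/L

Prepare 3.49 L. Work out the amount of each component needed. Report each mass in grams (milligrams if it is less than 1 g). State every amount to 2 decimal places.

L-histidine 1.47 g; monosodium phosphate 28.58 g; Tris base 41.88 g; yeast extract 4.89 g; sodium succinate 33.96 g

Working volume: 3.49 L.
L-histidine: 0.042 g per 100 mL × 3490 mL ÷ 100 = 1.47 g
monosodium phosphate: 0.819 g per 100 mL × 3490 mL ÷ 100 = 28.58 g
Tris base: 1.2% w/v = 12 g/L → 12 × 3.49 L = 41.88 g
yeast extract: 0.14 g per 100 mL × 3490 mL ÷ 100 = 4.89 g
sodium succinate: 9.73 g/L × 3.49 L = 33.96 g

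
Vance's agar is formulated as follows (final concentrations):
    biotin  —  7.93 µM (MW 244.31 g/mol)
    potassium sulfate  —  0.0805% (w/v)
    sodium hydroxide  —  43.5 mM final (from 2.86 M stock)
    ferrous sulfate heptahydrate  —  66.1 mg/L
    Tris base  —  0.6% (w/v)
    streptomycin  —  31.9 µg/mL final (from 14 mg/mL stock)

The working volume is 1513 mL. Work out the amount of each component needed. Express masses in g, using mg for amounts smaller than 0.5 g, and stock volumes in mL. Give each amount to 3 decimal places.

biotin 2.931 mg; potassium sulfate 1.218 g; sodium hydroxide 23.012 mL; ferrous sulfate heptahydrate 100.009 mg; Tris base 9.078 g; streptomycin 3.447 mL

Scale factor relative to 1 L: 1.513.
biotin: 7.93 µmol/L × 244.31 g/mol × 1.513 L ÷ 1000 = 2.931 mg
potassium sulfate: 0.0805% w/v = 0.805 g/L → 0.805 × 1.513 L = 1.218 g
sodium hydroxide: V = C2·V2/C1 = 43.5 mM × 1513 mL ÷ 2860 mM = 23.012 mL
ferrous sulfate heptahydrate: 66.1 mg/L × 1.513 L = 100.009 mg
Tris base: 0.6 g per 100 mL × 1513 mL ÷ 100 = 9.078 g
streptomycin: dilute stock: 31.9 µg/mL × 1513 mL ÷ 14000 µg/mL = 3.447 mL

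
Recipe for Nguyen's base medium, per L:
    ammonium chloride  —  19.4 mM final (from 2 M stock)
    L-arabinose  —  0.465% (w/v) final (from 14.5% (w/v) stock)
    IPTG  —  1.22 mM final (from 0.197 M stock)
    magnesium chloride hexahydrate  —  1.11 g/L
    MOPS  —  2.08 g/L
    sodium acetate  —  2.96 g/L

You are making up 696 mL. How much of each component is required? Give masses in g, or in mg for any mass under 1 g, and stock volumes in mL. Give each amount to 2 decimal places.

ammonium chloride 6.75 mL; L-arabinose 22.32 mL; IPTG 4.31 mL; magnesium chloride hexahydrate 772.56 mg; MOPS 1.45 g; sodium acetate 2.06 g

Working volume: 696 mL = 0.696 L.
ammonium chloride: dilute stock: 19.4 mM × 696 mL ÷ 2000 mM = 6.75 mL
L-arabinose: dilute stock: 0.465% ÷ 14.5% × 696 mL = 22.32 mL
IPTG: C1V1 = C2V2 → 1.22 mM × 696 mL ÷ 197 mM = 4.31 mL
magnesium chloride hexahydrate: 1.11 g/L × 0.696 L = 0.77256 g = 772.56 mg
MOPS: 2.08 g/L × 0.696 L = 1.45 g
sodium acetate: 2.96 g/L × 0.696 L = 2.06 g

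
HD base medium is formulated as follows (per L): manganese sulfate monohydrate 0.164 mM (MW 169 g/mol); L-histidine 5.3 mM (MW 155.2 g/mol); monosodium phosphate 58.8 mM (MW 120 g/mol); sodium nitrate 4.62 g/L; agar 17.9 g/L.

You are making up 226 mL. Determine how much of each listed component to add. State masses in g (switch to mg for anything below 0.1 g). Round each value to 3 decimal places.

manganese sulfate monohydrate 6.264 mg; L-histidine 0.186 g; monosodium phosphate 1.595 g; sodium nitrate 1.044 g; agar 4.045 g

Scale factor relative to 1 L: 0.226.
manganese sulfate monohydrate: 0.164 mmol/L × 169 mg/mmol × 0.226 L = 6.264 mg
L-histidine: 5.3 mmol/L × 155.2 g/mol × 0.226 L ÷ 1000 = 0.186 g
monosodium phosphate: 58.8 mmol/L × 120 g/mol × 0.226 L ÷ 1000 = 1.595 g
sodium nitrate: 4.62 g/L × 0.226 L = 1.044 g
agar: 17.9 g/L × 0.226 L = 4.045 g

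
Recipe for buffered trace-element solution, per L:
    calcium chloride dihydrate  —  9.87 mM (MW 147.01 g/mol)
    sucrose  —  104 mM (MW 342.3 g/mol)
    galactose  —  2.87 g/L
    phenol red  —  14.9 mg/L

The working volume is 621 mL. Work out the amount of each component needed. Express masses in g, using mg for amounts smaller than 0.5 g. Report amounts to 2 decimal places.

calcium chloride dihydrate 0.90 g; sucrose 22.11 g; galactose 1.78 g; phenol red 9.25 mg

Target volume = 621 mL = 0.621 L.
calcium chloride dihydrate: 9.87 mmol/L × 147.01 g/mol × 0.621 L ÷ 1000 = 0.90 g
sucrose: 104 mmol/L × 342.3 g/mol × 0.621 L ÷ 1000 = 22.11 g
galactose: 2.87 g/L × 0.621 L = 1.78 g
phenol red: 14.9 mg/L × 0.621 L = 9.25 mg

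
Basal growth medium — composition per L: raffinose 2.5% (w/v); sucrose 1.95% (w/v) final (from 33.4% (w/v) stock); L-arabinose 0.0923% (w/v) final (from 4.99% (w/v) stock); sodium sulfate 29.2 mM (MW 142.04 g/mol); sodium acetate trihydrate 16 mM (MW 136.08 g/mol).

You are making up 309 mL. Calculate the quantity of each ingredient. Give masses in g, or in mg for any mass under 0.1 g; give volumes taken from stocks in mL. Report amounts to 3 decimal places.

raffinose 7.725 g; sucrose 18.040 mL; L-arabinose 5.716 mL; sodium sulfate 1.282 g; sodium acetate trihydrate 0.673 g

Scale factor relative to 1 L: 0.309.
raffinose: 2.5 g per 100 mL × 309 mL ÷ 100 = 7.725 g
sucrose: C1V1 = C2V2 → 1.95% ÷ 33.4% × 309 mL = 18.040 mL
L-arabinose: C1V1 = C2V2 → 0.0923% ÷ 4.99% × 309 mL = 5.716 mL
sodium sulfate: 29.2 mmol/L × 142.04 g/mol × 0.309 L ÷ 1000 = 1.282 g
sodium acetate trihydrate: 16 mmol/L × 136.08 g/mol × 0.309 L ÷ 1000 = 0.673 g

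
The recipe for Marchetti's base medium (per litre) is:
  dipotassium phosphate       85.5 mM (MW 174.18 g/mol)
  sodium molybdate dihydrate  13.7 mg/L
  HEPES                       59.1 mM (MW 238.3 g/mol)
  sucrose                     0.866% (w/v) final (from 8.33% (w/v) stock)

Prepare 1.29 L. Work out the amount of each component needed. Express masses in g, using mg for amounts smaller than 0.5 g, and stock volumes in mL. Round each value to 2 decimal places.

dipotassium phosphate 19.21 g; sodium molybdate dihydrate 17.67 mg; HEPES 18.17 g; sucrose 134.11 mL

Scale factor relative to 1 L: 1.29.
dipotassium phosphate: 85.5 mmol/L × 174.18 g/mol × 1.29 L ÷ 1000 = 19.21 g
sodium molybdate dihydrate: 13.7 mg/L × 1.29 L = 17.67 mg
HEPES: 59.1 mmol/L × 238.3 g/mol × 1.29 L ÷ 1000 = 18.17 g
sucrose: dilute stock: 0.866% ÷ 8.33% × 1290 mL = 134.11 mL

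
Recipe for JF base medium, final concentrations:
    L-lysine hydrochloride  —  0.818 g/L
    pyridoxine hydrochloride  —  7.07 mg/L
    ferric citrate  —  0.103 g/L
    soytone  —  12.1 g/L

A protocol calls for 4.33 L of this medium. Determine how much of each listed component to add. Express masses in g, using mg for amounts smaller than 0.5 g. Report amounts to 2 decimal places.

Working volume: 4.33 L.
L-lysine hydrochloride: 0.818 g/L × 4.33 L = 3.54 g
pyridoxine hydrochloride: 7.07 mg/L × 4.33 L = 30.61 mg
ferric citrate: 0.103 g/L × 4.33 L = 0.44599 g = 445.99 mg
soytone: 12.1 g/L × 4.33 L = 52.39 g

L-lysine hydrochloride 3.54 g; pyridoxine hydrochloride 30.61 mg; ferric citrate 445.99 mg; soytone 52.39 g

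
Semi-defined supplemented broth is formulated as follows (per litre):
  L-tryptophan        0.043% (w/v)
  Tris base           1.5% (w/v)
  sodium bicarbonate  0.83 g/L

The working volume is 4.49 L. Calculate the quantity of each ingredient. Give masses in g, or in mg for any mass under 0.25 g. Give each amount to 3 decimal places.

L-tryptophan 1.931 g; Tris base 67.350 g; sodium bicarbonate 3.727 g

Working volume: 4.49 L.
L-tryptophan: 0.043 g per 100 mL × 4490 mL ÷ 100 = 1.931 g
Tris base: 1.5 g per 100 mL × 4490 mL ÷ 100 = 67.350 g
sodium bicarbonate: 0.83 g/L × 4.49 L = 3.727 g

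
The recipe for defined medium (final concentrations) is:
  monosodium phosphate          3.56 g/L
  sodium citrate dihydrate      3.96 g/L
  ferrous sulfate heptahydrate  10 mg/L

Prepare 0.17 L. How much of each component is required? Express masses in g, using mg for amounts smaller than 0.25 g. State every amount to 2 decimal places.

Scale factor relative to 1 L: 0.17.
monosodium phosphate: 3.56 g/L × 0.17 L = 0.61 g
sodium citrate dihydrate: 3.96 g/L × 0.17 L = 0.67 g
ferrous sulfate heptahydrate: 10 mg/L × 0.17 L = 1.70 mg

monosodium phosphate 0.61 g; sodium citrate dihydrate 0.67 g; ferrous sulfate heptahydrate 1.70 mg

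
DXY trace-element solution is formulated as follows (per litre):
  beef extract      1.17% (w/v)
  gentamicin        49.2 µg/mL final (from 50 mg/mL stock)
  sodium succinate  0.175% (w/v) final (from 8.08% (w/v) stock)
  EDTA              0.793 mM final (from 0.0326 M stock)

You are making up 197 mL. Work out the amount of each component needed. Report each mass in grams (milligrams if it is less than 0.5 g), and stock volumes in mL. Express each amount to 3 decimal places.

beef extract 2.305 g; gentamicin 0.194 mL; sodium succinate 4.267 mL; EDTA 4.792 mL

Working volume: 197 mL = 0.197 L.
beef extract: 1.17 g per 100 mL × 197 mL ÷ 100 = 2.305 g
gentamicin: V = C2·V2/C1 = 49.2 µg/mL × 197 mL ÷ 50000 µg/mL = 0.194 mL
sodium succinate: C1V1 = C2V2 → 0.175% ÷ 8.08% × 197 mL = 4.267 mL
EDTA: dilute stock: 0.793 mM × 197 mL ÷ 32.6 mM = 4.792 mL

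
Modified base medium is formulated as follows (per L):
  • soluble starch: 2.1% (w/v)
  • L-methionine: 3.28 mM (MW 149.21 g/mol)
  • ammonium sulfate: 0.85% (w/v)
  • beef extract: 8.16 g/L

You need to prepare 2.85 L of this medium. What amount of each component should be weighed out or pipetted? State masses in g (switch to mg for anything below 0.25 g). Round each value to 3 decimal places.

soluble starch 59.850 g; L-methionine 1.395 g; ammonium sulfate 24.225 g; beef extract 23.256 g

Working volume: 2.85 L.
soluble starch: 2.1% w/v = 21 g/L → 21 × 2.85 L = 59.850 g
L-methionine: 3.28 mmol/L × 149.21 g/mol × 2.85 L ÷ 1000 = 1.395 g
ammonium sulfate: 0.85 g per 100 mL × 2850 mL ÷ 100 = 24.225 g
beef extract: 8.16 g/L × 2.85 L = 23.256 g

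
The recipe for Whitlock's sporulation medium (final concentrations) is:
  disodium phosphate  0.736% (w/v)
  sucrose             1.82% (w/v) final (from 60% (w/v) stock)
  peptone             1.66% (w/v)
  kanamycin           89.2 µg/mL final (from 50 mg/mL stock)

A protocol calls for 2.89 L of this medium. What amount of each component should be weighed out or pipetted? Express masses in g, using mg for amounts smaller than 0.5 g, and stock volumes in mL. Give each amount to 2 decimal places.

Scale factor relative to 1 L: 2.89.
disodium phosphate: 0.736% w/v = 7.36 g/L → 7.36 × 2.89 L = 21.27 g
sucrose: C1V1 = C2V2 → 1.82% ÷ 60% × 2890 mL = 87.66 mL
peptone: 1.66 g per 100 mL × 2890 mL ÷ 100 = 47.97 g
kanamycin: dilute stock: 89.2 µg/mL × 2890 mL ÷ 50000 µg/mL = 5.16 mL

disodium phosphate 21.27 g; sucrose 87.66 mL; peptone 47.97 g; kanamycin 5.16 mL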